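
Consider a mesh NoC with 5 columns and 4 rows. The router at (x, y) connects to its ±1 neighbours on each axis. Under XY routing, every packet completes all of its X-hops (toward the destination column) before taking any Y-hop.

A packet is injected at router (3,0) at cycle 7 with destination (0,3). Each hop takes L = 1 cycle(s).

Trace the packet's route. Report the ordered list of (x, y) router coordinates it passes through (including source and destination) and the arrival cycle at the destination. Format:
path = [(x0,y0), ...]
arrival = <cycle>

path = [(3,0), (2,0), (1,0), (0,0), (0,1), (0,2), (0,3)]
arrival = 13

#0 — 3,0 | c7
#1 — 2,0 | c8 | W
#2 — 1,0 | c9 | W
#3 — 0,0 | c10 | W
#4 — 0,1 | c11 | N
#5 — 0,2 | c12 | N
#6 — 0,3 | c13 | N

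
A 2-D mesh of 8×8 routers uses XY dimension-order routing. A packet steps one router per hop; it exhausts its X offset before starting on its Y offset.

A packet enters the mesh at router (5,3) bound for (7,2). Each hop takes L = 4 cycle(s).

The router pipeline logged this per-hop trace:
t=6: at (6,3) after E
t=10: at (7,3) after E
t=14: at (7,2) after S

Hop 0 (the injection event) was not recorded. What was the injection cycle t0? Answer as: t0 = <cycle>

cyc[1] = 6 and cyc[k] = t0 + k·L for every k.
t0 = cyc[1] − L = 6 − 4 = 2.

t0 = 2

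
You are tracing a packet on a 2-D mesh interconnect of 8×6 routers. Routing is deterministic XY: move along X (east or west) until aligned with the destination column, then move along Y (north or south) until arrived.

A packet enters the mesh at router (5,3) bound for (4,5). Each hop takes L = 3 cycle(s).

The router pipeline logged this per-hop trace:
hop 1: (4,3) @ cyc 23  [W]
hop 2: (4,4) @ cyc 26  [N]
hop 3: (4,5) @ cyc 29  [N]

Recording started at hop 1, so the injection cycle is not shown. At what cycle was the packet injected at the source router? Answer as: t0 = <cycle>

t0 = 20

The first recorded entry is hop 1 at cycle 23.
So t0 = 23 − 1·3 = 20.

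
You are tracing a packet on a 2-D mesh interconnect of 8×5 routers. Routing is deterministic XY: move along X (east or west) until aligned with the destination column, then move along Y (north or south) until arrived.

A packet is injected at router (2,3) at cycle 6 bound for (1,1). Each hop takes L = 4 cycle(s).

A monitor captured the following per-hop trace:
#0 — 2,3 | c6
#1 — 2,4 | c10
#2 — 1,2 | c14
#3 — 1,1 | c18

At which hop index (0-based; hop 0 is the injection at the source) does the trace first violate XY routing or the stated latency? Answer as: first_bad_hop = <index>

hop 1: step (+0,+1), +4 cyc — BAD: Y-move but x=2≠1

first_bad_hop = 1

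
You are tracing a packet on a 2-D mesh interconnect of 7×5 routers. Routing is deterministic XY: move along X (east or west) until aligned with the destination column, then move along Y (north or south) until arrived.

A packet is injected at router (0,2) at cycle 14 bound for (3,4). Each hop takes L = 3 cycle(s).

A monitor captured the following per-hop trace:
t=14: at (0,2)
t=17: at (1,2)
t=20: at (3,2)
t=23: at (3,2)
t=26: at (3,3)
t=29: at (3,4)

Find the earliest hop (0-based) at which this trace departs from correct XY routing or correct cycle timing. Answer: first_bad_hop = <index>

first_bad_hop = 2

hop 1: step (+1,+0), +3 cyc — ok
hop 2: step (+2,+0), +3 cyc — BAD: non-unit step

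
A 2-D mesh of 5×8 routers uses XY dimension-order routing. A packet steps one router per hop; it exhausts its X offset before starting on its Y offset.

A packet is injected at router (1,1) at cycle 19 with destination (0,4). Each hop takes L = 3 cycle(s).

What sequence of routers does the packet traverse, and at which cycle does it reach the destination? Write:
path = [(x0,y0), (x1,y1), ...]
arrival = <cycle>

path = [(1,1), (0,1), (0,2), (0,3), (0,4)]
arrival = 31

t=19: at (1,1)
t=22: at (0,1) after W
t=25: at (0,2) after N
t=28: at (0,3) after N
t=31: at (0,4) after N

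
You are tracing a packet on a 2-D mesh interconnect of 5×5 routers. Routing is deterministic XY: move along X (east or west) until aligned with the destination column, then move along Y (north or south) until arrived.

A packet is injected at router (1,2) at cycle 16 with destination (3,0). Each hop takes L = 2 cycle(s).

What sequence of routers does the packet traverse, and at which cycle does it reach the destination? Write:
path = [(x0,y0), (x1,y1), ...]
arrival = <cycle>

path = [(1,2), (2,2), (3,2), (3,1), (3,0)]
arrival = 24

t=16: at (1,2)
t=18: at (2,2) after E
t=20: at (3,2) after E
t=22: at (3,1) after S
t=24: at (3,0) after S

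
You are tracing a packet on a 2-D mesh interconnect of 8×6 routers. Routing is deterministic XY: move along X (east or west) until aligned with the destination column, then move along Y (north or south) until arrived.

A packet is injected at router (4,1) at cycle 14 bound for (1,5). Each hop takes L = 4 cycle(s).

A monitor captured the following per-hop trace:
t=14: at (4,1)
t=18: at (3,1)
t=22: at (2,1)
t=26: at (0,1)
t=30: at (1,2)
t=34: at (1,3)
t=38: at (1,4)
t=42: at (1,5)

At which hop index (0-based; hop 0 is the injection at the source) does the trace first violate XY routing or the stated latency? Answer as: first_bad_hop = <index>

[1] (-1,+0) / 4c ⇒ ok
[2] (-1,+0) / 4c ⇒ ok
[3] (-2,+0) / 4c ⇒ BAD: non-unit step

first_bad_hop = 3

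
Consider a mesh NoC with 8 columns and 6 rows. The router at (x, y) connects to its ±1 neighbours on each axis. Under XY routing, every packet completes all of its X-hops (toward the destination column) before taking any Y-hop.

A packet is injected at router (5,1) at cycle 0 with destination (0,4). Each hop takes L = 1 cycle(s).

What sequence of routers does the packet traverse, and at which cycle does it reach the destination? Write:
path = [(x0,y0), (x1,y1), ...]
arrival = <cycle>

path = [(5,1), (4,1), (3,1), (2,1), (1,1), (0,1), (0,2), (0,3), (0,4)]
arrival = 8

  0. router=(5,1) cycle=0 (inject)
  1. router=(4,1) cycle=1 dir=W
  2. router=(3,1) cycle=2 dir=W
  3. router=(2,1) cycle=3 dir=W
  4. router=(1,1) cycle=4 dir=W
  5. router=(0,1) cycle=5 dir=W
  6. router=(0,2) cycle=6 dir=N
  7. router=(0,3) cycle=7 dir=N
  8. router=(0,4) cycle=8 dir=N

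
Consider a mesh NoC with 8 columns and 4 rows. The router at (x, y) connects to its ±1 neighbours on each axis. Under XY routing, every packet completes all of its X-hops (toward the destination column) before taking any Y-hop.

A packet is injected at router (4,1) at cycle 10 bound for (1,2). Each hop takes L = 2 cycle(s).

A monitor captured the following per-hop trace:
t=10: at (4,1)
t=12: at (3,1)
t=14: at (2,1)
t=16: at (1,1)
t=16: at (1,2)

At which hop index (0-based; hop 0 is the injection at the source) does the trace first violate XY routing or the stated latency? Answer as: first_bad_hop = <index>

check 1→ d=(-1,0) cyc+2: ok
check 2→ d=(-1,0) cyc+2: ok
check 3→ d=(-1,0) cyc+2: ok
check 4→ d=(0,1) cyc+0: BAD: Δcyc=0≠L

first_bad_hop = 4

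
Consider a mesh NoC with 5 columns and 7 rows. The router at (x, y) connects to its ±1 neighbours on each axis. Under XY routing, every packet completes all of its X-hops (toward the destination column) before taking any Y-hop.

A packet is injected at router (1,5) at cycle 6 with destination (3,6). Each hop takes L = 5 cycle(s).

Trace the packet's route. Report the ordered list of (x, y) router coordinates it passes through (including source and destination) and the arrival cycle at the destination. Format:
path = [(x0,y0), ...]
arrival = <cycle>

path = [(1,5), (2,5), (3,5), (3,6)]
arrival = 21

hop 0: (1,5) @ cyc 6
hop 1: (2,5) @ cyc 11  [E]
hop 2: (3,5) @ cyc 16  [E]
hop 3: (3,6) @ cyc 21  [N]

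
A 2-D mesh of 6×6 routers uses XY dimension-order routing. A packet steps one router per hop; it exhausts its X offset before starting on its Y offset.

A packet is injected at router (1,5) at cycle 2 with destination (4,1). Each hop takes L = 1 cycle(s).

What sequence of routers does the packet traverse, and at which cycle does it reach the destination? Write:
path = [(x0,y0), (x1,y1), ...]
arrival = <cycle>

  0. router=(1,5) cycle=2 (inject)
  1. router=(2,5) cycle=3 dir=E
  2. router=(3,5) cycle=4 dir=E
  3. router=(4,5) cycle=5 dir=E
  4. router=(4,4) cycle=6 dir=S
  5. router=(4,3) cycle=7 dir=S
  6. router=(4,2) cycle=8 dir=S
  7. router=(4,1) cycle=9 dir=S

path = [(1,5), (2,5), (3,5), (4,5), (4,4), (4,3), (4,2), (4,1)]
arrival = 9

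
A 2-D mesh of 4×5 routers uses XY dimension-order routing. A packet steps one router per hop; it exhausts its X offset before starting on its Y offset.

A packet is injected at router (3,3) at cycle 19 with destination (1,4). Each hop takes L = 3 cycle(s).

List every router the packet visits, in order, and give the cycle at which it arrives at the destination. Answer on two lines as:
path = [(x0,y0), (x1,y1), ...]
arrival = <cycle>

t=19: at (3,3)
t=22: at (2,3) after W
t=25: at (1,3) after W
t=28: at (1,4) after N

path = [(3,3), (2,3), (1,3), (1,4)]
arrival = 28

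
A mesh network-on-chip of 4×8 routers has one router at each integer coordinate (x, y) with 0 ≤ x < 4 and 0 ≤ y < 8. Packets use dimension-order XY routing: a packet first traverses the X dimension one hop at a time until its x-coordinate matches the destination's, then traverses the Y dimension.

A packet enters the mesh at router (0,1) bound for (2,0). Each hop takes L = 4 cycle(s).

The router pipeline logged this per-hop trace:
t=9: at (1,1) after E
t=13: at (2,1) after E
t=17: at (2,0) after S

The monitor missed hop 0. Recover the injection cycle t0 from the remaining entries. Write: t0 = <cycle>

t0 = 5

The first recorded entry is hop 1 at cycle 9.
t0 = cyc[1] − L = 9 − 4 = 5.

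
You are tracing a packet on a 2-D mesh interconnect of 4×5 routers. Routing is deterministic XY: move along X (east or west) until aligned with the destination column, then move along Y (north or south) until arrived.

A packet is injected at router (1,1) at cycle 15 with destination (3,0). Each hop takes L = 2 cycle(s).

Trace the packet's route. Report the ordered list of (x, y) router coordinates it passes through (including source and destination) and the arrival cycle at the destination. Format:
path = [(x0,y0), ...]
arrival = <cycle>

path = [(1,1), (2,1), (3,1), (3,0)]
arrival = 21

t=15: at (1,1)
t=17: at (2,1) after E
t=19: at (3,1) after E
t=21: at (3,0) after S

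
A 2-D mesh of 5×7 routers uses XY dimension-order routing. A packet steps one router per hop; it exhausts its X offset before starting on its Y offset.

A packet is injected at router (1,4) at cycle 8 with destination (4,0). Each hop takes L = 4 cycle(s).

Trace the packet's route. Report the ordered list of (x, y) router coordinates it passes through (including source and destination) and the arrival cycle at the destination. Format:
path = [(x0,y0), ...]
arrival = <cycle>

  0. router=(1,4) cycle=8 (inject)
  1. router=(2,4) cycle=12 dir=E
  2. router=(3,4) cycle=16 dir=E
  3. router=(4,4) cycle=20 dir=E
  4. router=(4,3) cycle=24 dir=S
  5. router=(4,2) cycle=28 dir=S
  6. router=(4,1) cycle=32 dir=S
  7. router=(4,0) cycle=36 dir=S

path = [(1,4), (2,4), (3,4), (4,4), (4,3), (4,2), (4,1), (4,0)]
arrival = 36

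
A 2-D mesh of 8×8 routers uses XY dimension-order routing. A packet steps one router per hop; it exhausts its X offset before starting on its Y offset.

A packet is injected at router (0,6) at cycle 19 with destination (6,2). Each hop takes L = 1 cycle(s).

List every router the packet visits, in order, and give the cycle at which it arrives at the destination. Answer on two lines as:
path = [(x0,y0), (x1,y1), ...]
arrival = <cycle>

src (0,6)  cyc=19
E→(1,6)  cyc=20
E→(2,6)  cyc=21
E→(3,6)  cyc=22
E→(4,6)  cyc=23
E→(5,6)  cyc=24
E→(6,6)  cyc=25
S→(6,5)  cyc=26
S→(6,4)  cyc=27
S→(6,3)  cyc=28
S→(6,2)  cyc=29

path = [(0,6), (1,6), (2,6), (3,6), (4,6), (5,6), (6,6), (6,5), (6,4), (6,3), (6,2)]
arrival = 29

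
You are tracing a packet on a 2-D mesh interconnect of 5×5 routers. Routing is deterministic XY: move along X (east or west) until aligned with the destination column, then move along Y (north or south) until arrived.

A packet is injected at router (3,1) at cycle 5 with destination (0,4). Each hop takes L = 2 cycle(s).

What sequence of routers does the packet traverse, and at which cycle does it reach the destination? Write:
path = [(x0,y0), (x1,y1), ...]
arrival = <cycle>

path = [(3,1), (2,1), (1,1), (0,1), (0,2), (0,3), (0,4)]
arrival = 17

#0 — 3,1 | c5
#1 — 2,1 | c7 | W
#2 — 1,1 | c9 | W
#3 — 0,1 | c11 | W
#4 — 0,2 | c13 | N
#5 — 0,3 | c15 | N
#6 — 0,4 | c17 | N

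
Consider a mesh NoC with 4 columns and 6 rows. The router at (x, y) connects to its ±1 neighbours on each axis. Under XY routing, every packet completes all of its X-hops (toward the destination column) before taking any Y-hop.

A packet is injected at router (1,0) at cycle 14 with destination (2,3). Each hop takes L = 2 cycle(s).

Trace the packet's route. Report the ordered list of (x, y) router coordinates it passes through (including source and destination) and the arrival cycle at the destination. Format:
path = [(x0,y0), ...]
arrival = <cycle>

path = [(1,0), (2,0), (2,1), (2,2), (2,3)]
arrival = 22

#0 — 1,0 | c14
#1 — 2,0 | c16 | E
#2 — 2,1 | c18 | N
#3 — 2,2 | c20 | N
#4 — 2,3 | c22 | N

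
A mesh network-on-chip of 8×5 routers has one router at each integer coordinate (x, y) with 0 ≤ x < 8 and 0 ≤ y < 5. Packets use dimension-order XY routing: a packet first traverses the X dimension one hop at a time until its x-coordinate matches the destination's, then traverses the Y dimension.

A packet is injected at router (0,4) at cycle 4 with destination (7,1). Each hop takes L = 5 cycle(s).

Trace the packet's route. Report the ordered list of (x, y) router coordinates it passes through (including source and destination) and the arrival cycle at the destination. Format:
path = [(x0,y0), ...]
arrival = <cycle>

[0] x=0 y=4 t=4
[1] x=1 y=4 t=9 →E
[2] x=2 y=4 t=14 →E
[3] x=3 y=4 t=19 →E
[4] x=4 y=4 t=24 →E
[5] x=5 y=4 t=29 →E
[6] x=6 y=4 t=34 →E
[7] x=7 y=4 t=39 →E
[8] x=7 y=3 t=44 →S
[9] x=7 y=2 t=49 →S
[10] x=7 y=1 t=54 →S

path = [(0,4), (1,4), (2,4), (3,4), (4,4), (5,4), (6,4), (7,4), (7,3), (7,2), (7,1)]
arrival = 54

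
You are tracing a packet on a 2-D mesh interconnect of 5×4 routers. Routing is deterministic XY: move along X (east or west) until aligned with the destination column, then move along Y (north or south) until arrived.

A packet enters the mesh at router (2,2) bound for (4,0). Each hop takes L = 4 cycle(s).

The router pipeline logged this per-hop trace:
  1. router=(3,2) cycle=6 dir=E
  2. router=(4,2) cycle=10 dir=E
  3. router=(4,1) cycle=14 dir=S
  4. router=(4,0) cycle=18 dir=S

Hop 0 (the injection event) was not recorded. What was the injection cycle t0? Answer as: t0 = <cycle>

t0 = 2

The first recorded entry is hop 1 at cycle 6.
Subtract one hop: t0 = 6 − 4 = 2.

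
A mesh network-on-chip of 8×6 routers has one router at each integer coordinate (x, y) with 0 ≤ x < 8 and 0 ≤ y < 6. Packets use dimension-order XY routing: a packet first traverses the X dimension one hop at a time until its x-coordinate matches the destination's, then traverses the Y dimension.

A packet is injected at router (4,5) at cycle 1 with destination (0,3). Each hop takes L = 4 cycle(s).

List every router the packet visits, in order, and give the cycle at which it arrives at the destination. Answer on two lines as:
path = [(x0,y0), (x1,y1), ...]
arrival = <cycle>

hop 0: (4,5) @ cyc 1
hop 1: (3,5) @ cyc 5  [W]
hop 2: (2,5) @ cyc 9  [W]
hop 3: (1,5) @ cyc 13  [W]
hop 4: (0,5) @ cyc 17  [W]
hop 5: (0,4) @ cyc 21  [S]
hop 6: (0,3) @ cyc 25  [S]

path = [(4,5), (3,5), (2,5), (1,5), (0,5), (0,4), (0,3)]
arrival = 25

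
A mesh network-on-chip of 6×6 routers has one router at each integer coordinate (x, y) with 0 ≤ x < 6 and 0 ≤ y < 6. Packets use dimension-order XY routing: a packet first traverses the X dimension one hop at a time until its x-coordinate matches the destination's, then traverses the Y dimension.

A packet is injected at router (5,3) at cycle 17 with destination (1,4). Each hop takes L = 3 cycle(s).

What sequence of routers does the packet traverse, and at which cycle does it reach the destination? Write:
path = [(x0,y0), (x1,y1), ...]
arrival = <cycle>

[0] x=5 y=3 t=17
[1] x=4 y=3 t=20 →W
[2] x=3 y=3 t=23 →W
[3] x=2 y=3 t=26 →W
[4] x=1 y=3 t=29 →W
[5] x=1 y=4 t=32 →N

path = [(5,3), (4,3), (3,3), (2,3), (1,3), (1,4)]
arrival = 32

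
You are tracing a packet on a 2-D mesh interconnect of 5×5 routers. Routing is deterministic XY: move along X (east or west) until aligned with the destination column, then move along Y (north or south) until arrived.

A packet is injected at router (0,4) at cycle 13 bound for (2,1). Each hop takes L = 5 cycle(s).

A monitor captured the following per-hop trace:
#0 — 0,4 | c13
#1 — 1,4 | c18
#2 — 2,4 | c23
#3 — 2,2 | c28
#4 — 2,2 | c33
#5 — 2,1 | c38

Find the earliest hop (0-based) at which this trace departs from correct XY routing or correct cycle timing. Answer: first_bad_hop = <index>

first_bad_hop = 3

hop 1: step (+1,+0), +5 cyc — ok
hop 2: step (+1,+0), +5 cyc — ok
hop 3: step (+0,-2), +5 cyc — BAD: non-unit step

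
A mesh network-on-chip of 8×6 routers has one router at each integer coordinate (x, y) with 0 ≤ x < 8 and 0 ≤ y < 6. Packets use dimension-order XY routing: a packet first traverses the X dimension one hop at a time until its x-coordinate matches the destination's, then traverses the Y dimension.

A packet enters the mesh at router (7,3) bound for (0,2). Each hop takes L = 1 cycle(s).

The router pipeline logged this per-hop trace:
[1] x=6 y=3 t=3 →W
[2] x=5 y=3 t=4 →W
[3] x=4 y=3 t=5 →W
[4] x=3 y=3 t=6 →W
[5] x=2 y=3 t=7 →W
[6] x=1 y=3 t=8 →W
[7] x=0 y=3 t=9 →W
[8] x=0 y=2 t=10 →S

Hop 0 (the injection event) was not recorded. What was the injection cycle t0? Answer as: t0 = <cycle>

t0 = 2

cyc[1] = 3 and cyc[k] = t0 + k·L for every k.
Therefore t0 = 3 − L = 2.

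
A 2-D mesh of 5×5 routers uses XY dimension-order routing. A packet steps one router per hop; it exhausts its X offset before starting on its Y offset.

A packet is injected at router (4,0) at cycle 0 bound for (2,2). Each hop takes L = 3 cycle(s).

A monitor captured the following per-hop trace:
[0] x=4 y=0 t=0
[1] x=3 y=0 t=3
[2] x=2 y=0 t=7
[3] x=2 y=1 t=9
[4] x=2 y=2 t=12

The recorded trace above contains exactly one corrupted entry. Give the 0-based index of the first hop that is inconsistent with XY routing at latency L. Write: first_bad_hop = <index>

[1] (-1,+0) / 3c ⇒ ok
[2] (-1,+0) / 4c ⇒ BAD: Δcyc=4≠L

first_bad_hop = 2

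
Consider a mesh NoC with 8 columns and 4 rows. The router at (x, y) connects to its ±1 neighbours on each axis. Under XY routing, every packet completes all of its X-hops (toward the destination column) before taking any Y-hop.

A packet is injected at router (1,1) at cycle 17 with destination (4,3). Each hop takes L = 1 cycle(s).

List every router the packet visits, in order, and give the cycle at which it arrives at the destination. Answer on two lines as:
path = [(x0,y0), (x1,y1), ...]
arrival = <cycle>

path = [(1,1), (2,1), (3,1), (4,1), (4,2), (4,3)]
arrival = 22

  0. router=(1,1) cycle=17 (inject)
  1. router=(2,1) cycle=18 dir=E
  2. router=(3,1) cycle=19 dir=E
  3. router=(4,1) cycle=20 dir=E
  4. router=(4,2) cycle=21 dir=N
  5. router=(4,3) cycle=22 dir=N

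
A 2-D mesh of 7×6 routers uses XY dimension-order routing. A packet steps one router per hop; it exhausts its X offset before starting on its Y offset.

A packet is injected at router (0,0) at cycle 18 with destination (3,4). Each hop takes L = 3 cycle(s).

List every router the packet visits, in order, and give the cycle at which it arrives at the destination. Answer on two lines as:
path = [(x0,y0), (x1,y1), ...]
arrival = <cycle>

path = [(0,0), (1,0), (2,0), (3,0), (3,1), (3,2), (3,3), (3,4)]
arrival = 39

#0 — 0,0 | c18
#1 — 1,0 | c21 | E
#2 — 2,0 | c24 | E
#3 — 3,0 | c27 | E
#4 — 3,1 | c30 | N
#5 — 3,2 | c33 | N
#6 — 3,3 | c36 | N
#7 — 3,4 | c39 | N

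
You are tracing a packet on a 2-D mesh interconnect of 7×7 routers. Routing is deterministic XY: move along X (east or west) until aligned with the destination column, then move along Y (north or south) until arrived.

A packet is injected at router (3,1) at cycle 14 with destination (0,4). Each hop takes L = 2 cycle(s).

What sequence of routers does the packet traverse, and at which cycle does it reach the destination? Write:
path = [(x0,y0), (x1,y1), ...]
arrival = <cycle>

path = [(3,1), (2,1), (1,1), (0,1), (0,2), (0,3), (0,4)]
arrival = 26

hop 0: (3,1) @ cyc 14
hop 1: (2,1) @ cyc 16  [W]
hop 2: (1,1) @ cyc 18  [W]
hop 3: (0,1) @ cyc 20  [W]
hop 4: (0,2) @ cyc 22  [N]
hop 5: (0,3) @ cyc 24  [N]
hop 6: (0,4) @ cyc 26  [N]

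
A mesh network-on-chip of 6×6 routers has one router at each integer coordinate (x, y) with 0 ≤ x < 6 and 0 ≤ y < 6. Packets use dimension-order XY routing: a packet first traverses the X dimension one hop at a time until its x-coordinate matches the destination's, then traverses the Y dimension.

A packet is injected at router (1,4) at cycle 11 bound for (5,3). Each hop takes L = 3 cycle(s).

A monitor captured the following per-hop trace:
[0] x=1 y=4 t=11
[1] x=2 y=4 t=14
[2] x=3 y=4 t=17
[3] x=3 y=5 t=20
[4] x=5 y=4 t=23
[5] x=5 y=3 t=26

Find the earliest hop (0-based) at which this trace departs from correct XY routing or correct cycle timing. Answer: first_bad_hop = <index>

[1] (+1,+0) / 3c ⇒ ok
[2] (+1,+0) / 3c ⇒ ok
[3] (+0,+1) / 3c ⇒ BAD: Y-move but x=3≠5

first_bad_hop = 3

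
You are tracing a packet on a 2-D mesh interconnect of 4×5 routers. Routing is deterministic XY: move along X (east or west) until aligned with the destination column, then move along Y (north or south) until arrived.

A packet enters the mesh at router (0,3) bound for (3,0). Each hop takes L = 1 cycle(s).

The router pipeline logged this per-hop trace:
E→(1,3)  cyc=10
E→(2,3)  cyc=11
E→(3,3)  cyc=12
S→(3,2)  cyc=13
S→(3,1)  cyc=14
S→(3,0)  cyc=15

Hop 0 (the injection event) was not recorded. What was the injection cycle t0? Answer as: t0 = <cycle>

cyc[1] = 10 and cyc[k] = t0 + k·L for every k.
So t0 = 10 − 1·1 = 9.

t0 = 9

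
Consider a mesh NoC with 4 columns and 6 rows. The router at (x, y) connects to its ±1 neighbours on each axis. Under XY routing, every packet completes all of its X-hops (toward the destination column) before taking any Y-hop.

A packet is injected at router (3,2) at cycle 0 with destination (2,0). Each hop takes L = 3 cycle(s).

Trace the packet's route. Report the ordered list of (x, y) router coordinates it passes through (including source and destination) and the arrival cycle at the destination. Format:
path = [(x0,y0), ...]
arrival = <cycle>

path = [(3,2), (2,2), (2,1), (2,0)]
arrival = 9

[0] x=3 y=2 t=0
[1] x=2 y=2 t=3 →W
[2] x=2 y=1 t=6 →S
[3] x=2 y=0 t=9 →S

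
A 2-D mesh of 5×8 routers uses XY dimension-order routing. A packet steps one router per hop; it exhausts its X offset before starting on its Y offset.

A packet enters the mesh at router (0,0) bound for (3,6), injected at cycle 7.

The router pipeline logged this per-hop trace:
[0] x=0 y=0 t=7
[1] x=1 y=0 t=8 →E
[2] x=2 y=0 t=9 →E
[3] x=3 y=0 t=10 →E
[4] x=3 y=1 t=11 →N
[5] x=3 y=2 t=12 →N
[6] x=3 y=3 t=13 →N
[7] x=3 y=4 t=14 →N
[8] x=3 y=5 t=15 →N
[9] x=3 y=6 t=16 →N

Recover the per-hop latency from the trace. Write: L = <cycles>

L = 1

From hop 0 (7) to hop 1 (8): +1 cycles.
That increment is L by definition: L = 1.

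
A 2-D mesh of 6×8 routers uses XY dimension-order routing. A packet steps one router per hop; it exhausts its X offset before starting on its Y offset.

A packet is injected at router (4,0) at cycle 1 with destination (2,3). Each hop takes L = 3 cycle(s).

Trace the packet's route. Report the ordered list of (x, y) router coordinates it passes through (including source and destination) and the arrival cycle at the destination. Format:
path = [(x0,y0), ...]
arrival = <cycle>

#0 — 4,0 | c1
#1 — 3,0 | c4 | W
#2 — 2,0 | c7 | W
#3 — 2,1 | c10 | N
#4 — 2,2 | c13 | N
#5 — 2,3 | c16 | N

path = [(4,0), (3,0), (2,0), (2,1), (2,2), (2,3)]
arrival = 16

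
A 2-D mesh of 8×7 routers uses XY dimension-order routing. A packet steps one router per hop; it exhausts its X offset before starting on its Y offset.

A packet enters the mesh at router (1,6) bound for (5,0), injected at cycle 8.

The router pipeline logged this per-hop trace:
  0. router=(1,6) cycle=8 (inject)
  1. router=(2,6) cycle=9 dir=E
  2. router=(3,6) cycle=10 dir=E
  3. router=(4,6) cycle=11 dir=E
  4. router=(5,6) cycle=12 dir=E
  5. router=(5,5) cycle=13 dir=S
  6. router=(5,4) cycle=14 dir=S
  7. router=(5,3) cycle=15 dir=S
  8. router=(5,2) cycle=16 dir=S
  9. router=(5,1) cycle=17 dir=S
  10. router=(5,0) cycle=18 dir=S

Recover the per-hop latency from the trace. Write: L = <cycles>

L = 1

Δcyc across hop 0→1: 9 − 8 = 1.
Per-hop latency L = Δcyc = 1.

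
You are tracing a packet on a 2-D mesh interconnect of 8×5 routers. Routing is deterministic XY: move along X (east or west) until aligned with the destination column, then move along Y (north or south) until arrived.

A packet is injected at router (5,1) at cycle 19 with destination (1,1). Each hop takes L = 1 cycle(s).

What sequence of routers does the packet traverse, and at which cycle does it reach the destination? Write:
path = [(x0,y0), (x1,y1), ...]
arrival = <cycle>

  0. router=(5,1) cycle=19 (inject)
  1. router=(4,1) cycle=20 dir=W
  2. router=(3,1) cycle=21 dir=W
  3. router=(2,1) cycle=22 dir=W
  4. router=(1,1) cycle=23 dir=W

path = [(5,1), (4,1), (3,1), (2,1), (1,1)]
arrival = 23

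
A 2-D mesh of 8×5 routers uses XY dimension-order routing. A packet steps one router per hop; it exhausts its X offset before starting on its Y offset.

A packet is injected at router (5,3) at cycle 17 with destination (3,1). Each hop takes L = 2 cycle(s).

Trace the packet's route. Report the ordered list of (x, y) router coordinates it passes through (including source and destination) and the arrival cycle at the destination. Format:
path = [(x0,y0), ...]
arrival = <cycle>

hop 0: (5,3) @ cyc 17
hop 1: (4,3) @ cyc 19  [W]
hop 2: (3,3) @ cyc 21  [W]
hop 3: (3,2) @ cyc 23  [S]
hop 4: (3,1) @ cyc 25  [S]

path = [(5,3), (4,3), (3,3), (3,2), (3,1)]
arrival = 25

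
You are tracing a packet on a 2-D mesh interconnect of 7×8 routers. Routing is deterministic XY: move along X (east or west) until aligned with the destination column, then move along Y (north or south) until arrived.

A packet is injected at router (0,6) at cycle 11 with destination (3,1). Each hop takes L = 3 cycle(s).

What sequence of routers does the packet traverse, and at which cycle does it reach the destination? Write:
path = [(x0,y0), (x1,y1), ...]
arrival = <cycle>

path = [(0,6), (1,6), (2,6), (3,6), (3,5), (3,4), (3,3), (3,2), (3,1)]
arrival = 35

t=11: at (0,6)
t=14: at (1,6) after E
t=17: at (2,6) after E
t=20: at (3,6) after E
t=23: at (3,5) after S
t=26: at (3,4) after S
t=29: at (3,3) after S
t=32: at (3,2) after S
t=35: at (3,1) after S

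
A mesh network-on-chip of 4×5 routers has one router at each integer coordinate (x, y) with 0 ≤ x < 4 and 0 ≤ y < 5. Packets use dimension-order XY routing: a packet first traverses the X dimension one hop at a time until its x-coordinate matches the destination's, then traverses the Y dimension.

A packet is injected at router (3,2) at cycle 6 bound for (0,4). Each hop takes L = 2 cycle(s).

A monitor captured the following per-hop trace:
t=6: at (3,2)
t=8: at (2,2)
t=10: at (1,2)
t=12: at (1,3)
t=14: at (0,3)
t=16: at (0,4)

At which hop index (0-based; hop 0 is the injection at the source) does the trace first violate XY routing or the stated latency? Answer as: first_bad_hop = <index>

first_bad_hop = 3

hop 1: step (-1,+0), +2 cyc — ok
hop 2: step (-1,+0), +2 cyc — ok
hop 3: step (+0,+1), +2 cyc — BAD: Y-move but x=1≠0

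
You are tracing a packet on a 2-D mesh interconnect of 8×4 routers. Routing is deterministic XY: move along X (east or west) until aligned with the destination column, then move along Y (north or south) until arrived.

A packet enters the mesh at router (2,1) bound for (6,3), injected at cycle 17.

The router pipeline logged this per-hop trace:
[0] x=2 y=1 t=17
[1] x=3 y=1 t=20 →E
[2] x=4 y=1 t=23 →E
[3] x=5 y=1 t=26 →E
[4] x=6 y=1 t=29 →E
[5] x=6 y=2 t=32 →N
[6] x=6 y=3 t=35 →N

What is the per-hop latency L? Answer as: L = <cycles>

From hop 0 (17) to hop 1 (20): +3 cycles.
Each hop adds L, hence L = 3.

L = 3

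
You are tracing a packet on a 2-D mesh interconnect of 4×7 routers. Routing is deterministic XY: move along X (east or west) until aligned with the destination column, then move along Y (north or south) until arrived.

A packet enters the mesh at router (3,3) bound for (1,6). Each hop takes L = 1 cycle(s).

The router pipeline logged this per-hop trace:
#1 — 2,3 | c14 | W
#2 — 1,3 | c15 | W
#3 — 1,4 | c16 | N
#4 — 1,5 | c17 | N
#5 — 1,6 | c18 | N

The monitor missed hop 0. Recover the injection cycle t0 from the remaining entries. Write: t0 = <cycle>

cyc[1] = 14 and cyc[k] = t0 + k·L for every k.
Subtract one hop: t0 = 14 − 1 = 13.

t0 = 13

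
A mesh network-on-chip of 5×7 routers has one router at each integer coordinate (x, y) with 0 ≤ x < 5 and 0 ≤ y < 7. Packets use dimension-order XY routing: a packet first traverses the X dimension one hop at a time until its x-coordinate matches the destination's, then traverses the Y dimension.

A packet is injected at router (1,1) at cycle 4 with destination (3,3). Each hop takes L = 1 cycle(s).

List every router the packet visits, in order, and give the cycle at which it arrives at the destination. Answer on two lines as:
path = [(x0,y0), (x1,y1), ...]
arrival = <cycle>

path = [(1,1), (2,1), (3,1), (3,2), (3,3)]
arrival = 8

src (1,1)  cyc=4
E→(2,1)  cyc=5
E→(3,1)  cyc=6
N→(3,2)  cyc=7
N→(3,3)  cyc=8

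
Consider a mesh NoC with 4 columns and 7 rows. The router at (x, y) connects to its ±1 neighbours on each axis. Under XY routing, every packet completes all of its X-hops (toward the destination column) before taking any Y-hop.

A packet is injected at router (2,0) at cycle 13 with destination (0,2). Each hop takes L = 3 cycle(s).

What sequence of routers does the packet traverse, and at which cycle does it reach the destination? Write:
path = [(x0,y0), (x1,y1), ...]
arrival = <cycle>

path = [(2,0), (1,0), (0,0), (0,1), (0,2)]
arrival = 25

hop 0: (2,0) @ cyc 13
hop 1: (1,0) @ cyc 16  [W]
hop 2: (0,0) @ cyc 19  [W]
hop 3: (0,1) @ cyc 22  [N]
hop 4: (0,2) @ cyc 25  [N]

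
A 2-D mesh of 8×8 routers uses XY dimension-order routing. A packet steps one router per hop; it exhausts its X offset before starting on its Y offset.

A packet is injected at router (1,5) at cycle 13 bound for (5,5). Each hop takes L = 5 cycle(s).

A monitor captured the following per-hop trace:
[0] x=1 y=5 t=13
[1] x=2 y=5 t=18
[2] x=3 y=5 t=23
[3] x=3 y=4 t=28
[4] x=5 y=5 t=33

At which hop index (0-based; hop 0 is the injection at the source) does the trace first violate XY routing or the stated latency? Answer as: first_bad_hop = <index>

  1: Δx=+1 Δy=+0 Δt=5 [ok]
  2: Δx=+1 Δy=+0 Δt=5 [ok]
  3: Δx=+0 Δy=-1 Δt=5 [BAD: Y-move but x=3≠5]

first_bad_hop = 3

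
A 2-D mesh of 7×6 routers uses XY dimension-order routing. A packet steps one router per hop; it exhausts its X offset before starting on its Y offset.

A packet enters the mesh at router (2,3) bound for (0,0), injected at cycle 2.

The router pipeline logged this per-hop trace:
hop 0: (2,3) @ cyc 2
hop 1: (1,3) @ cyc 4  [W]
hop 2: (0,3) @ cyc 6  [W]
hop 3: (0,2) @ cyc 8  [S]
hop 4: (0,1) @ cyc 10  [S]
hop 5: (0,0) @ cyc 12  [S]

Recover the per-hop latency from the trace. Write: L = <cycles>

L = 2

cyc[1] − cyc[0] = 4 − 2 = 2.
One hop costs L cycles, so L = 2.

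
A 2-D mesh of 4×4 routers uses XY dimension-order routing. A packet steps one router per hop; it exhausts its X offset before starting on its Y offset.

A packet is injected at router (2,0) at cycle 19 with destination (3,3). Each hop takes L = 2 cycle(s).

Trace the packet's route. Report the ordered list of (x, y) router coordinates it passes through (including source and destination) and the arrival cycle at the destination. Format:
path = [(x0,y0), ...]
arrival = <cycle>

  0. router=(2,0) cycle=19 (inject)
  1. router=(3,0) cycle=21 dir=E
  2. router=(3,1) cycle=23 dir=N
  3. router=(3,2) cycle=25 dir=N
  4. router=(3,3) cycle=27 dir=N

path = [(2,0), (3,0), (3,1), (3,2), (3,3)]
arrival = 27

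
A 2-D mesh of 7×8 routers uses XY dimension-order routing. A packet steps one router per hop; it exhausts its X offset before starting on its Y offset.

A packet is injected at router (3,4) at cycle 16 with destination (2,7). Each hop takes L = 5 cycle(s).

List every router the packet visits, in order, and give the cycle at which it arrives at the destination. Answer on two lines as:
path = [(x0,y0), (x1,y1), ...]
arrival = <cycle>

hop 0: (3,4) @ cyc 16
hop 1: (2,4) @ cyc 21  [W]
hop 2: (2,5) @ cyc 26  [N]
hop 3: (2,6) @ cyc 31  [N]
hop 4: (2,7) @ cyc 36  [N]

path = [(3,4), (2,4), (2,5), (2,6), (2,7)]
arrival = 36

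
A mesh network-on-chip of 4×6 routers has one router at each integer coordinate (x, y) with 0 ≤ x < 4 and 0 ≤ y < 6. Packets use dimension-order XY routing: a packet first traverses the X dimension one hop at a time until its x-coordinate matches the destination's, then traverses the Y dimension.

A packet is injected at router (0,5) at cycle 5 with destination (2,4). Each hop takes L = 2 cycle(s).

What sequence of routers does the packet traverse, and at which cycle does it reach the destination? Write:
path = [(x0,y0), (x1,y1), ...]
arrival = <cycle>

hop 0: (0,5) @ cyc 5
hop 1: (1,5) @ cyc 7  [E]
hop 2: (2,5) @ cyc 9  [E]
hop 3: (2,4) @ cyc 11  [S]

path = [(0,5), (1,5), (2,5), (2,4)]
arrival = 11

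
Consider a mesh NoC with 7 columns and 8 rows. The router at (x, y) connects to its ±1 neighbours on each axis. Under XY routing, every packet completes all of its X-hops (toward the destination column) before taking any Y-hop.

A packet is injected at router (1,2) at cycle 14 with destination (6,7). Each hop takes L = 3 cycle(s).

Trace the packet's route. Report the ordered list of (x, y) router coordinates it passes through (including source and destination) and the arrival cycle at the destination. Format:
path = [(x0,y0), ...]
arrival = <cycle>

path = [(1,2), (2,2), (3,2), (4,2), (5,2), (6,2), (6,3), (6,4), (6,5), (6,6), (6,7)]
arrival = 44

[0] x=1 y=2 t=14
[1] x=2 y=2 t=17 →E
[2] x=3 y=2 t=20 →E
[3] x=4 y=2 t=23 →E
[4] x=5 y=2 t=26 →E
[5] x=6 y=2 t=29 →E
[6] x=6 y=3 t=32 →N
[7] x=6 y=4 t=35 →N
[8] x=6 y=5 t=38 →N
[9] x=6 y=6 t=41 →N
[10] x=6 y=7 t=44 →N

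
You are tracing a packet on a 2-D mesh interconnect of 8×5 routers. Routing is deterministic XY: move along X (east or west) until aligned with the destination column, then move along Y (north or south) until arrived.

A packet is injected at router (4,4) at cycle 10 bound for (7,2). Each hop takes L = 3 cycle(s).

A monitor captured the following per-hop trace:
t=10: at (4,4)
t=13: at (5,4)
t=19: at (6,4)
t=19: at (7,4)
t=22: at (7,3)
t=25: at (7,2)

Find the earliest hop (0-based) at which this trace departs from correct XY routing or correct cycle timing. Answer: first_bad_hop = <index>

first_bad_hop = 2

  1: Δx=+1 Δy=+0 Δt=3 [ok]
  2: Δx=+1 Δy=+0 Δt=6 [BAD: Δcyc=6≠L]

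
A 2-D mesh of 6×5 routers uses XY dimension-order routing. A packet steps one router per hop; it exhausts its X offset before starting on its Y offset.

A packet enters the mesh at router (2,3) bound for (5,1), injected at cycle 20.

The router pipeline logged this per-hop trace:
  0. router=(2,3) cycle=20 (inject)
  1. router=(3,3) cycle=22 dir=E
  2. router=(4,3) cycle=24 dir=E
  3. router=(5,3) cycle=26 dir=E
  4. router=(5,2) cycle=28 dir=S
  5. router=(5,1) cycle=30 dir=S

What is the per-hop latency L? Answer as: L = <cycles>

L = 2

Between hops 0 and 1 the cycle counter advances 22 − 20 = 2.
Per-hop latency L = Δcyc = 2.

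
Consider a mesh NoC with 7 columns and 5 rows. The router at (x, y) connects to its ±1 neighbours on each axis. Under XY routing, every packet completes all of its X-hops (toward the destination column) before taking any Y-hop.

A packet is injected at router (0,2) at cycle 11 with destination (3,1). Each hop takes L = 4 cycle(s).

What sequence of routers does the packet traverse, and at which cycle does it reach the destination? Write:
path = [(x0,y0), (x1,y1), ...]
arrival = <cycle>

path = [(0,2), (1,2), (2,2), (3,2), (3,1)]
arrival = 27

t=11: at (0,2)
t=15: at (1,2) after E
t=19: at (2,2) after E
t=23: at (3,2) after E
t=27: at (3,1) after S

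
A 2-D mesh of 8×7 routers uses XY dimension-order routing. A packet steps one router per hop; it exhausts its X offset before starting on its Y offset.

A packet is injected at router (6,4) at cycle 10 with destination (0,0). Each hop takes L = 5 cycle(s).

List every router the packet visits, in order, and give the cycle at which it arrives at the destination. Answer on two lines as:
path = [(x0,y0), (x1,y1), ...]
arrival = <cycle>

[0] x=6 y=4 t=10
[1] x=5 y=4 t=15 →W
[2] x=4 y=4 t=20 →W
[3] x=3 y=4 t=25 →W
[4] x=2 y=4 t=30 →W
[5] x=1 y=4 t=35 →W
[6] x=0 y=4 t=40 →W
[7] x=0 y=3 t=45 →S
[8] x=0 y=2 t=50 →S
[9] x=0 y=1 t=55 →S
[10] x=0 y=0 t=60 →S

path = [(6,4), (5,4), (4,4), (3,4), (2,4), (1,4), (0,4), (0,3), (0,2), (0,1), (0,0)]
arrival = 60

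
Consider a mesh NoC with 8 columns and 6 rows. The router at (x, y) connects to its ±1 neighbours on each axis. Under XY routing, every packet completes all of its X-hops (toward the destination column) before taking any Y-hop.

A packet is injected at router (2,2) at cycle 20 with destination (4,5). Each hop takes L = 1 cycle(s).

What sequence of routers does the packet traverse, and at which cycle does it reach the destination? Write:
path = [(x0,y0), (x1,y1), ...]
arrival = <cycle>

path = [(2,2), (3,2), (4,2), (4,3), (4,4), (4,5)]
arrival = 25

#0 — 2,2 | c20
#1 — 3,2 | c21 | E
#2 — 4,2 | c22 | E
#3 — 4,3 | c23 | N
#4 — 4,4 | c24 | N
#5 — 4,5 | c25 | N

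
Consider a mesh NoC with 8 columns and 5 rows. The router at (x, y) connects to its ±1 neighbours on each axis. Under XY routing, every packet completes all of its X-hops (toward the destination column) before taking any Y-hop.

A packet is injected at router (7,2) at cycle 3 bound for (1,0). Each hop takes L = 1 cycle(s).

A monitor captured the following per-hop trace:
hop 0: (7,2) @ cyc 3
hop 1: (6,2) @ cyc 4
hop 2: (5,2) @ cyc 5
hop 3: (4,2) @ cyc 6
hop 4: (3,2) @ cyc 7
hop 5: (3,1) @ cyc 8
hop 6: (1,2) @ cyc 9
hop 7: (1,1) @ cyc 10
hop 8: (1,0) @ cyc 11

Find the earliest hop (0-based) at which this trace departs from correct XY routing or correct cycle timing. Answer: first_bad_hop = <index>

[1] (-1,+0) / 1c ⇒ ok
[2] (-1,+0) / 1c ⇒ ok
[3] (-1,+0) / 1c ⇒ ok
[4] (-1,+0) / 1c ⇒ ok
[5] (+0,-1) / 1c ⇒ BAD: Y-move but x=3≠1

first_bad_hop = 5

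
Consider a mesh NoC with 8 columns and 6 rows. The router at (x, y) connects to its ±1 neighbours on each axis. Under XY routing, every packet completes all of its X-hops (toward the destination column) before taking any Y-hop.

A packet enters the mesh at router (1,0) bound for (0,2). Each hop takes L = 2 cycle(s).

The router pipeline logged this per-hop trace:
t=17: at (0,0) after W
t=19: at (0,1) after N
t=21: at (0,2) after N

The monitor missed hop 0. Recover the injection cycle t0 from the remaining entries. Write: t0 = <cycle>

t0 = 15

cyc[1] = 17 and cyc[k] = t0 + k·L for every k.
Therefore t0 = 17 − L = 15.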